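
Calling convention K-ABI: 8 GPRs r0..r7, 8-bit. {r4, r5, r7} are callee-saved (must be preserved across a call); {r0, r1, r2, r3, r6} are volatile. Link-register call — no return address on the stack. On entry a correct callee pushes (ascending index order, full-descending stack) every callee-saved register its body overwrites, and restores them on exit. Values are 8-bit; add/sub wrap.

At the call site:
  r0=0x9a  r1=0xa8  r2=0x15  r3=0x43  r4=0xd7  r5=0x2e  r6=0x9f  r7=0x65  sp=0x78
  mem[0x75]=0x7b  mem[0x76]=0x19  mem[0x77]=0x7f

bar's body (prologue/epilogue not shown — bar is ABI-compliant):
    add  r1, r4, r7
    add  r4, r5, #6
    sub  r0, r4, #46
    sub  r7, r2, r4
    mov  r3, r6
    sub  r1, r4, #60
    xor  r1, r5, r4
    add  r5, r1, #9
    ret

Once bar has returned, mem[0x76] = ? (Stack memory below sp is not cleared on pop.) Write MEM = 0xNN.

prologue: push r4 → mem[0x77]=0xd7, sp=0x77
prologue: push r5 → mem[0x76]=0x2e, sp=0x76
prologue: push r7 → mem[0x75]=0x65, sp=0x75
body[0] add  r1, r4, r7 → r1=0x3c
body[1] add  r4, r5, #6 → r4=0x34
body[2] sub  r0, r4, #46 → r0=0x06
body[3] sub  r7, r2, r4 → r7=0xe1
body[4] mov  r3, r6 → r3=0x9f
body[5] sub  r1, r4, #60 → r1=0xf8
body[6] xor  r1, r5, r4 → r1=0x1a
body[7] add  r5, r1, #9 → r5=0x23
epilogue: pop r7=0x65, sp=0x76
epilogue: pop r5=0x2e, sp=0x77
epilogue: pop r4=0xd7, sp=0x78
prologue pushed ['r4', 'r5', 'r7'] at ['0x77', '0x76', '0x75']

MEM = 0x2e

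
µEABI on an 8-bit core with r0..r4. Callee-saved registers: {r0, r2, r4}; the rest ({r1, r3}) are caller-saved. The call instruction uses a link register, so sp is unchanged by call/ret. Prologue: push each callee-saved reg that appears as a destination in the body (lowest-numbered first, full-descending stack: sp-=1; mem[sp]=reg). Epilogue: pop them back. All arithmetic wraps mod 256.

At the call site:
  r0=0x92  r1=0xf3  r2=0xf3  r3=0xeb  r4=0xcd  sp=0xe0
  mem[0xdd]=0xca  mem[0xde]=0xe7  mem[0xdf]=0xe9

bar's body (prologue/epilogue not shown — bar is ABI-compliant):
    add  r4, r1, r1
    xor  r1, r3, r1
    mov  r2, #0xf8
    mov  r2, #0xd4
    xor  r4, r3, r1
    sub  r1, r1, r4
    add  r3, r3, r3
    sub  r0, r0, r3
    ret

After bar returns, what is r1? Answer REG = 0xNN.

prologue: push r0 → mem[0xdf]=0x92, sp=0xdf
prologue: push r2 → mem[0xde]=0xf3, sp=0xde
prologue: push r4 → mem[0xdd]=0xcd, sp=0xdd
body[0] add  r4, r1, r1 → r4=0xe6
body[1] xor  r1, r3, r1 → r1=0x18
body[2] mov  r2, #0xf8 → r2=0xf8
body[3] mov  r2, #0xd4 → r2=0xd4
body[4] xor  r4, r3, r1 → r4=0xf3
body[5] sub  r1, r1, r4 → r1=0x25
body[6] add  r3, r3, r3 → r3=0xd6
body[7] sub  r0, r0, r3 → r0=0xbc
epilogue: pop r4=0xcd, sp=0xde
epilogue: pop r2=0xf3, sp=0xdf
epilogue: pop r0=0x92, sp=0xe0
r1 is caller-saved → body value

REG = 0x25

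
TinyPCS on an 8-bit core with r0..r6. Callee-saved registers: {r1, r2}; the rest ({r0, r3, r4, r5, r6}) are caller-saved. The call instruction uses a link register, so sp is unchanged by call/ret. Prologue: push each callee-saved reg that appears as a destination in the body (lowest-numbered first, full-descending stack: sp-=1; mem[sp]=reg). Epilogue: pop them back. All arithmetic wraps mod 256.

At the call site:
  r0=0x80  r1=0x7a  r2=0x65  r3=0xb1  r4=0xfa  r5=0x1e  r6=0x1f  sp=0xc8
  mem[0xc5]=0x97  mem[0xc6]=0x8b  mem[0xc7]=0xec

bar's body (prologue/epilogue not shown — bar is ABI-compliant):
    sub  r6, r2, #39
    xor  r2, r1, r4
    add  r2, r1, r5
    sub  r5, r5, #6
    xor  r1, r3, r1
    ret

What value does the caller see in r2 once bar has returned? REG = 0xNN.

prologue: push r1 -> mem[0xc7]=0x7a, sp=0xc7
prologue: push r2 -> mem[0xc6]=0x65, sp=0xc6
body[0] sub  r6, r2, #39 -> r6=0x3e
body[1] xor  r2, r1, r4 -> r2=0x80
body[2] add  r2, r1, r5 -> r2=0x98
body[3] sub  r5, r5, #6 -> r5=0x18
body[4] xor  r1, r3, r1 -> r1=0xcb
epilogue: pop r2=0x65, sp=0xc7
epilogue: pop r1=0x7a, sp=0xc8
r2 is callee-saved -> restored

REG = 0x65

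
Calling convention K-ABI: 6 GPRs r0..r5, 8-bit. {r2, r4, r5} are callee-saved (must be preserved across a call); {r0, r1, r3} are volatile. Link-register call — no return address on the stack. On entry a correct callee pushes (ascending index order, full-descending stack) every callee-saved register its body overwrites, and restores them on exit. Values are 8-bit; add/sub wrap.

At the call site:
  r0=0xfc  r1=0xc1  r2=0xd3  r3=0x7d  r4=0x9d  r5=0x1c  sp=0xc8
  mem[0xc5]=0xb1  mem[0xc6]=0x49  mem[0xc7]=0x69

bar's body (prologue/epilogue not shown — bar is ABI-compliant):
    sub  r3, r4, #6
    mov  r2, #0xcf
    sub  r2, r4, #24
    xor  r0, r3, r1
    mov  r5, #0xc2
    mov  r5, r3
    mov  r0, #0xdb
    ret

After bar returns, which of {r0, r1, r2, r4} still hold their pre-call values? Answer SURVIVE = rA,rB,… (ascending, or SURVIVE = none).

SURVIVE = r1,r2,r4

prologue: push r2 -> mem[0xc7]=0xd3, sp=0xc7
prologue: push r5 -> mem[0xc6]=0x1c, sp=0xc6
body[0] sub  r3, r4, #6 -> r3=0x97
body[1] mov  r2, #0xcf -> r2=0xcf
body[2] sub  r2, r4, #24 -> r2=0x85
body[3] xor  r0, r3, r1 -> r0=0x56
body[4] mov  r5, #0xc2 -> r5=0xc2
body[5] mov  r5, r3 -> r5=0x97
body[6] mov  r0, #0xdb -> r0=0xdb
epilogue: pop r5=0x1c, sp=0xc7
epilogue: pop r2=0xd3, sp=0xc8
r0: caller-saved, written=True
r1: caller-saved, written=False
r2: callee-saved, written=True
r4: callee-saved, written=False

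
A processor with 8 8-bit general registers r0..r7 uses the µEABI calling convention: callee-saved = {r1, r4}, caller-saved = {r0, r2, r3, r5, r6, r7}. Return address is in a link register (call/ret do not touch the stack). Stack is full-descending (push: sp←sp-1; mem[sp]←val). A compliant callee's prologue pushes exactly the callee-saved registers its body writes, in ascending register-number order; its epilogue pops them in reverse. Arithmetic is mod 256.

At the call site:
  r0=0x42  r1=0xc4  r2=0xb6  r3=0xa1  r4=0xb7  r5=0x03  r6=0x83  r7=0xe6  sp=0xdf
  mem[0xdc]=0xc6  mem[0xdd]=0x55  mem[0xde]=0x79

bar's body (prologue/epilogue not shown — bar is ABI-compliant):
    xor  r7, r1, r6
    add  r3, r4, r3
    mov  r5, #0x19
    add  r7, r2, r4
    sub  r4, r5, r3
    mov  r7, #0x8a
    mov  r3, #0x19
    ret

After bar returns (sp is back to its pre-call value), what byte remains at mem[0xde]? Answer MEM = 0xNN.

prologue: push r4 → mem[0xde]=0xb7, sp=0xde
body[0] xor  r7, r1, r6 → r7=0x47
body[1] add  r3, r4, r3 → r3=0x58
body[2] mov  r5, #0x19 → r5=0x19
body[3] add  r7, r2, r4 → r7=0x6d
body[4] sub  r4, r5, r3 → r4=0xc1
body[5] mov  r7, #0x8a → r7=0x8a
body[6] mov  r3, #0x19 → r3=0x19
epilogue: pop r4=0xb7, sp=0xdf
prologue pushed ['r4'] at ['0xde']

MEM = 0xb7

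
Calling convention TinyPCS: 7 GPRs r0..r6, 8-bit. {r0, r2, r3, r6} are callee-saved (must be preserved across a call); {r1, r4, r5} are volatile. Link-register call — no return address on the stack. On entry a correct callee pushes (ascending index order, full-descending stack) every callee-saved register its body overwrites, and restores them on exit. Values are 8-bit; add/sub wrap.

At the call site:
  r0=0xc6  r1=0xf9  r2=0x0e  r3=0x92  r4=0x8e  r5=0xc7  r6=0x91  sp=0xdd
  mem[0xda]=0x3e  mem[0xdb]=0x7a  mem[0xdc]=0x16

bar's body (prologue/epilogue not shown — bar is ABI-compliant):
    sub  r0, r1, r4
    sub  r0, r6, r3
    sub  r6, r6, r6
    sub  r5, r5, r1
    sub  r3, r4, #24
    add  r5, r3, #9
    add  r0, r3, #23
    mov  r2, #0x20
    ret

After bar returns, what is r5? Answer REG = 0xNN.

prologue: push r0 -> mem[0xdc]=0xc6, sp=0xdc
prologue: push r2 -> mem[0xdb]=0x0e, sp=0xdb
prologue: push r3 -> mem[0xda]=0x92, sp=0xda
prologue: push r6 -> mem[0xd9]=0x91, sp=0xd9
body[0] sub  r0, r1, r4 -> r0=0x6b
body[1] sub  r0, r6, r3 -> r0=0xff
body[2] sub  r6, r6, r6 -> r6=0x00
body[3] sub  r5, r5, r1 -> r5=0xce
body[4] sub  r3, r4, #24 -> r3=0x76
body[5] add  r5, r3, #9 -> r5=0x7f
body[6] add  r0, r3, #23 -> r0=0x8d
body[7] mov  r2, #0x20 -> r2=0x20
epilogue: pop r6=0x91, sp=0xda
epilogue: pop r3=0x92, sp=0xdb
epilogue: pop r2=0x0e, sp=0xdc
epilogue: pop r0=0xc6, sp=0xdd
r5 is caller-saved -> body value

REG = 0x7f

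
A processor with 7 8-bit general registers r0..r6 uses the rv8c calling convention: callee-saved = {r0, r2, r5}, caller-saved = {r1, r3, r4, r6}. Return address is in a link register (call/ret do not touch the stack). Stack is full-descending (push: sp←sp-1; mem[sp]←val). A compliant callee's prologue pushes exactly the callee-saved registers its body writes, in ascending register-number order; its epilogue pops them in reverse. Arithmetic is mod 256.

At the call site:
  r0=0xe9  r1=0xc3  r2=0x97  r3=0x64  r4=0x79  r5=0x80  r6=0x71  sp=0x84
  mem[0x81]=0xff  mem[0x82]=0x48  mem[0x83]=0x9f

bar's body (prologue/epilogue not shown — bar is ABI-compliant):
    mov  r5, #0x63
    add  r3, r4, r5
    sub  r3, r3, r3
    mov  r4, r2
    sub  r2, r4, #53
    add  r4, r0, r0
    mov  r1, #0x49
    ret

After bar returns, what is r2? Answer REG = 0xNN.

prologue: push r2 → mem[0x83]=0x97, sp=0x83
prologue: push r5 → mem[0x82]=0x80, sp=0x82
body[0] mov  r5, #0x63 → r5=0x63
body[1] add  r3, r4, r5 → r3=0xdc
body[2] sub  r3, r3, r3 → r3=0x00
body[3] mov  r4, r2 → r4=0x97
body[4] sub  r2, r4, #53 → r2=0x62
body[5] add  r4, r0, r0 → r4=0xd2
body[6] mov  r1, #0x49 → r1=0x49
epilogue: pop r5=0x80, sp=0x83
epilogue: pop r2=0x97, sp=0x84
r2 is callee-saved → restored

REG = 0x97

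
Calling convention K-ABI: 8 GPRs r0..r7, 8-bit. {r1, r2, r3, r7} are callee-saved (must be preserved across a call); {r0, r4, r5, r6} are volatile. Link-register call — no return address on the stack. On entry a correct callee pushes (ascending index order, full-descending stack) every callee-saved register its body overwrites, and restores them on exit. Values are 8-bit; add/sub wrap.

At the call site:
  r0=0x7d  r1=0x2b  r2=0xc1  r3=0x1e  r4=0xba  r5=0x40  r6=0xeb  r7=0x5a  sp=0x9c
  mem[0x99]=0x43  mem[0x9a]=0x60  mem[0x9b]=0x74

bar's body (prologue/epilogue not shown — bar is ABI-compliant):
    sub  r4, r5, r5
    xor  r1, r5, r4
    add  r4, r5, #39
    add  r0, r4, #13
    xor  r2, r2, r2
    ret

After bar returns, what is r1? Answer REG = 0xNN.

prologue: push r1 → mem[0x9b]=0x2b, sp=0x9b
prologue: push r2 → mem[0x9a]=0xc1, sp=0x9a
body[0] sub  r4, r5, r5 → r4=0x00
body[1] xor  r1, r5, r4 → r1=0x40
body[2] add  r4, r5, #39 → r4=0x67
body[3] add  r0, r4, #13 → r0=0x74
body[4] xor  r2, r2, r2 → r2=0x00
epilogue: pop r2=0xc1, sp=0x9b
epilogue: pop r1=0x2b, sp=0x9c
r1 is callee-saved → restored

REG = 0x2b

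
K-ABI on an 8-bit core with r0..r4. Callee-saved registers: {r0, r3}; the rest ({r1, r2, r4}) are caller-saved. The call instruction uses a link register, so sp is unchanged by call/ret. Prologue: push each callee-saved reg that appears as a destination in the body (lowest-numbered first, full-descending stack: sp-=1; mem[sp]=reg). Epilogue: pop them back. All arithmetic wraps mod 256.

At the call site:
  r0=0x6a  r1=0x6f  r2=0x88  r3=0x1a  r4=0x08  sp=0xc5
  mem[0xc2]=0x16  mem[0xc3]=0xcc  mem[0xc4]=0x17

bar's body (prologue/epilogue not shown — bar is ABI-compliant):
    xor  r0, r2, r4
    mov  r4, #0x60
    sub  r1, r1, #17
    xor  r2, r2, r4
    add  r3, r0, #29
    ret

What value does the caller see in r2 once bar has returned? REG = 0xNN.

REG = 0xe8

prologue: push r0 -> mem[0xc4]=0x6a, sp=0xc4
prologue: push r3 -> mem[0xc3]=0x1a, sp=0xc3
body[0] xor  r0, r2, r4 -> r0=0x80
body[1] mov  r4, #0x60 -> r4=0x60
body[2] sub  r1, r1, #17 -> r1=0x5e
body[3] xor  r2, r2, r4 -> r2=0xe8
body[4] add  r3, r0, #29 -> r3=0x9d
epilogue: pop r3=0x1a, sp=0xc4
epilogue: pop r0=0x6a, sp=0xc5
r2 is caller-saved -> body value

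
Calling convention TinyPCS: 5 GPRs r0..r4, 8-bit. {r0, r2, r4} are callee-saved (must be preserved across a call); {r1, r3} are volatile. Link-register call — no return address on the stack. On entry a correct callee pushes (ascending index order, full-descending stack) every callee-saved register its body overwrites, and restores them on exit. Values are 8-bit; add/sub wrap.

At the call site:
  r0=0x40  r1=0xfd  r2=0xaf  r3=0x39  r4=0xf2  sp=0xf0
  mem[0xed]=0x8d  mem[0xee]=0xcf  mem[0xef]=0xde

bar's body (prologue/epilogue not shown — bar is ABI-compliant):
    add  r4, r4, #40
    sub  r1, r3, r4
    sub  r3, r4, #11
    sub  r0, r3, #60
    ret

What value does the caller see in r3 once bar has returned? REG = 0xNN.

prologue: push r0 -> mem[0xef]=0x40, sp=0xef
prologue: push r4 -> mem[0xee]=0xf2, sp=0xee
body[0] add  r4, r4, #40 -> r4=0x1a
body[1] sub  r1, r3, r4 -> r1=0x1f
body[2] sub  r3, r4, #11 -> r3=0x0f
body[3] sub  r0, r3, #60 -> r0=0xd3
epilogue: pop r4=0xf2, sp=0xef
epilogue: pop r0=0x40, sp=0xf0
r3 is caller-saved -> body value

REG = 0x0f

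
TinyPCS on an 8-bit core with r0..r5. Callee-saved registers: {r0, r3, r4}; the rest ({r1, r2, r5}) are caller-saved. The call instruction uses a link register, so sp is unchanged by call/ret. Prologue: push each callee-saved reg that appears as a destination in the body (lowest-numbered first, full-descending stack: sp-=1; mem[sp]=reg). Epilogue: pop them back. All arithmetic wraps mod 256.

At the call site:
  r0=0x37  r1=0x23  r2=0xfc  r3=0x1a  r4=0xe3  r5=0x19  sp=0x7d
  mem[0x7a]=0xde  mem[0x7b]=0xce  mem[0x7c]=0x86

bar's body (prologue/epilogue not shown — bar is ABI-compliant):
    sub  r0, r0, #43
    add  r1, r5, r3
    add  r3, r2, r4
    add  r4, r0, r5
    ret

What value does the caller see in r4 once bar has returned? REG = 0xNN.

REG = 0xe3

prologue: push r0 -> mem[0x7c]=0x37, sp=0x7c
prologue: push r3 -> mem[0x7b]=0x1a, sp=0x7b
prologue: push r4 -> mem[0x7a]=0xe3, sp=0x7a
body[0] sub  r0, r0, #43 -> r0=0x0c
body[1] add  r1, r5, r3 -> r1=0x33
body[2] add  r3, r2, r4 -> r3=0xdf
body[3] add  r4, r0, r5 -> r4=0x25
epilogue: pop r4=0xe3, sp=0x7b
epilogue: pop r3=0x1a, sp=0x7c
epilogue: pop r0=0x37, sp=0x7d
r4 is callee-saved -> restored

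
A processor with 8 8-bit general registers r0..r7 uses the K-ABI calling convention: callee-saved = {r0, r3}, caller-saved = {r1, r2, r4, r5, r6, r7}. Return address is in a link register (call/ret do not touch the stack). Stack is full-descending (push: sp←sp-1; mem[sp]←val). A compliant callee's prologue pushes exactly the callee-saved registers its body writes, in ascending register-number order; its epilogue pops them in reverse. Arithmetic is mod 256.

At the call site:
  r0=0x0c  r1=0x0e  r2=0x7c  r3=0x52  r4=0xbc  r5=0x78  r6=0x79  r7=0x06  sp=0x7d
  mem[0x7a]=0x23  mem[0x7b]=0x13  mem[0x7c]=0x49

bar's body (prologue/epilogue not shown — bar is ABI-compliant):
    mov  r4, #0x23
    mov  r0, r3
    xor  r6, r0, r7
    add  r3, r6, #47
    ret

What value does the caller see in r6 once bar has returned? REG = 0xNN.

REG = 0x54

prologue: push r0 → mem[0x7c]=0x0c, sp=0x7c
prologue: push r3 → mem[0x7b]=0x52, sp=0x7b
body[0] mov  r4, #0x23 → r4=0x23
body[1] mov  r0, r3 → r0=0x52
body[2] xor  r6, r0, r7 → r6=0x54
body[3] add  r3, r6, #47 → r3=0x83
epilogue: pop r3=0x52, sp=0x7c
epilogue: pop r0=0x0c, sp=0x7d
r6 is caller-saved → body value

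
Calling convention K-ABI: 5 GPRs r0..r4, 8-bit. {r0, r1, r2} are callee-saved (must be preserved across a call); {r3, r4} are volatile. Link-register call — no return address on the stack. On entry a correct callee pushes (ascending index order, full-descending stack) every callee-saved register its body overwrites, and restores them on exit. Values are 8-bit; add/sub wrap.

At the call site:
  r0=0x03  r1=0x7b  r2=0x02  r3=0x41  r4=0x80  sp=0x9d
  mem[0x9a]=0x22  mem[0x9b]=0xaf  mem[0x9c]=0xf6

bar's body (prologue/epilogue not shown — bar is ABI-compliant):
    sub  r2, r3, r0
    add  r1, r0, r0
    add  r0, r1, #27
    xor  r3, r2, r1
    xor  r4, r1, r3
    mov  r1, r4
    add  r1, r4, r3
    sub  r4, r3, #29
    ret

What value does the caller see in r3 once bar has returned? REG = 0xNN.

REG = 0x38

prologue: push r0 -> mem[0x9c]=0x03, sp=0x9c
prologue: push r1 -> mem[0x9b]=0x7b, sp=0x9b
prologue: push r2 -> mem[0x9a]=0x02, sp=0x9a
body[0] sub  r2, r3, r0 -> r2=0x3e
body[1] add  r1, r0, r0 -> r1=0x06
body[2] add  r0, r1, #27 -> r0=0x21
body[3] xor  r3, r2, r1 -> r3=0x38
body[4] xor  r4, r1, r3 -> r4=0x3e
body[5] mov  r1, r4 -> r1=0x3e
body[6] add  r1, r4, r3 -> r1=0x76
body[7] sub  r4, r3, #29 -> r4=0x1b
epilogue: pop r2=0x02, sp=0x9b
epilogue: pop r1=0x7b, sp=0x9c
epilogue: pop r0=0x03, sp=0x9d
r3 is caller-saved -> body value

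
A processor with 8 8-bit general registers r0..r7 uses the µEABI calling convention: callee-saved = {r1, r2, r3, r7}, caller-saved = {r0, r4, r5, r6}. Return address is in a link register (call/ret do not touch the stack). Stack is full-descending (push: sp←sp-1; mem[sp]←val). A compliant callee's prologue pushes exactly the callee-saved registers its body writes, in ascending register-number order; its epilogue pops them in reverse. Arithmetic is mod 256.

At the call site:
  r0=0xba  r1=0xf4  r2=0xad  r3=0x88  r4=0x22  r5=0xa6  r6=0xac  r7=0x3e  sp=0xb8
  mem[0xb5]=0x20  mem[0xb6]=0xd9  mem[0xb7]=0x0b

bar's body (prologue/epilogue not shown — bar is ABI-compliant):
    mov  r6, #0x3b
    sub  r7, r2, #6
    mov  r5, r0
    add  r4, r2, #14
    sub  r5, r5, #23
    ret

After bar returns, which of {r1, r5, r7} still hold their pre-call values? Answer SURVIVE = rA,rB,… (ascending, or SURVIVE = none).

prologue: push r7 -> mem[0xb7]=0x3e, sp=0xb7
body[0] mov  r6, #0x3b -> r6=0x3b
body[1] sub  r7, r2, #6 -> r7=0xa7
body[2] mov  r5, r0 -> r5=0xba
body[3] add  r4, r2, #14 -> r4=0xbb
body[4] sub  r5, r5, #23 -> r5=0xa3
epilogue: pop r7=0x3e, sp=0xb8
r1: callee-saved, written=False
r5: caller-saved, written=True
r7: callee-saved, written=True

SURVIVE = r1,r7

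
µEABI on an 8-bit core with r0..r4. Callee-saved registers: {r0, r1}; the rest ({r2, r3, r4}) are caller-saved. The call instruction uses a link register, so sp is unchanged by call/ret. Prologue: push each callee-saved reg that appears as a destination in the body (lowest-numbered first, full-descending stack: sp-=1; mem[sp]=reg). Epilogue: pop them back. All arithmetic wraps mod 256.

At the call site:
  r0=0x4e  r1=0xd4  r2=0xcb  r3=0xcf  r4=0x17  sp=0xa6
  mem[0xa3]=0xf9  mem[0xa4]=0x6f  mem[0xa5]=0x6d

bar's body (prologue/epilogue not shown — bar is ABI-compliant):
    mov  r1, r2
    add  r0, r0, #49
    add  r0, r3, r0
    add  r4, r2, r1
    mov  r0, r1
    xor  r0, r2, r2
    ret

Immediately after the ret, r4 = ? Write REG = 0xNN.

prologue: push r0 -> mem[0xa5]=0x4e, sp=0xa5
prologue: push r1 -> mem[0xa4]=0xd4, sp=0xa4
body[0] mov  r1, r2 -> r1=0xcb
body[1] add  r0, r0, #49 -> r0=0x7f
body[2] add  r0, r3, r0 -> r0=0x4e
body[3] add  r4, r2, r1 -> r4=0x96
body[4] mov  r0, r1 -> r0=0xcb
body[5] xor  r0, r2, r2 -> r0=0x00
epilogue: pop r1=0xd4, sp=0xa5
epilogue: pop r0=0x4e, sp=0xa6
r4 is caller-saved -> body value

REG = 0x96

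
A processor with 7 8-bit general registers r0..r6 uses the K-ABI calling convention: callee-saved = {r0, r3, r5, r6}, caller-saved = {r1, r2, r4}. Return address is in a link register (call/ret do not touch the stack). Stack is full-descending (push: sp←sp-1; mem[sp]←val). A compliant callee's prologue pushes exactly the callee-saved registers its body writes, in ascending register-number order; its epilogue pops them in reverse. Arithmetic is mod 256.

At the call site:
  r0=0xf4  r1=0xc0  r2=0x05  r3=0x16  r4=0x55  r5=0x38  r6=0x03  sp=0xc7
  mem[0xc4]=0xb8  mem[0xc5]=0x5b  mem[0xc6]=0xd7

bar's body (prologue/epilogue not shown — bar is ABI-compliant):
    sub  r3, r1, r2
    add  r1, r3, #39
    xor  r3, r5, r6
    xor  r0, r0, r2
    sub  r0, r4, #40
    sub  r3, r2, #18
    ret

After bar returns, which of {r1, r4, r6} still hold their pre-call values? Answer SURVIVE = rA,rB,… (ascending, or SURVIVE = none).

prologue: push r0 → mem[0xc6]=0xf4, sp=0xc6
prologue: push r3 → mem[0xc5]=0x16, sp=0xc5
body[0] sub  r3, r1, r2 → r3=0xbb
body[1] add  r1, r3, #39 → r1=0xe2
body[2] xor  r3, r5, r6 → r3=0x3b
body[3] xor  r0, r0, r2 → r0=0xf1
body[4] sub  r0, r4, #40 → r0=0x2d
body[5] sub  r3, r2, #18 → r3=0xf3
epilogue: pop r3=0x16, sp=0xc6
epilogue: pop r0=0xf4, sp=0xc7
r1: caller-saved, written=True
r4: caller-saved, written=False
r6: callee-saved, written=False

SURVIVE = r4,r6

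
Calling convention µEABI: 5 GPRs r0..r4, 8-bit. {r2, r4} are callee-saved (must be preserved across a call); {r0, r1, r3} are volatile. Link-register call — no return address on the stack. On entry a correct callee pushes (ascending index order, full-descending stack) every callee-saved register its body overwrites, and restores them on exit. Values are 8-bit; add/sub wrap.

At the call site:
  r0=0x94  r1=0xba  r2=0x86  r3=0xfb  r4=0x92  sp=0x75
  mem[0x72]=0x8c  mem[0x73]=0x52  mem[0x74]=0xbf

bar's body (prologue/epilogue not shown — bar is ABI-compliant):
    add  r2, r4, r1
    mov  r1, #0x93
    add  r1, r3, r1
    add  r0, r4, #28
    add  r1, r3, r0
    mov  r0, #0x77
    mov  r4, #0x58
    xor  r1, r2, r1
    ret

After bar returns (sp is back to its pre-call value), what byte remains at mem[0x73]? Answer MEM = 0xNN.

prologue: push r2 → mem[0x74]=0x86, sp=0x74
prologue: push r4 → mem[0x73]=0x92, sp=0x73
body[0] add  r2, r4, r1 → r2=0x4c
body[1] mov  r1, #0x93 → r1=0x93
body[2] add  r1, r3, r1 → r1=0x8e
body[3] add  r0, r4, #28 → r0=0xae
body[4] add  r1, r3, r0 → r1=0xa9
body[5] mov  r0, #0x77 → r0=0x77
body[6] mov  r4, #0x58 → r4=0x58
body[7] xor  r1, r2, r1 → r1=0xe5
epilogue: pop r4=0x92, sp=0x74
epilogue: pop r2=0x86, sp=0x75
prologue pushed ['r2', 'r4'] at ['0x74', '0x73']

MEM = 0x92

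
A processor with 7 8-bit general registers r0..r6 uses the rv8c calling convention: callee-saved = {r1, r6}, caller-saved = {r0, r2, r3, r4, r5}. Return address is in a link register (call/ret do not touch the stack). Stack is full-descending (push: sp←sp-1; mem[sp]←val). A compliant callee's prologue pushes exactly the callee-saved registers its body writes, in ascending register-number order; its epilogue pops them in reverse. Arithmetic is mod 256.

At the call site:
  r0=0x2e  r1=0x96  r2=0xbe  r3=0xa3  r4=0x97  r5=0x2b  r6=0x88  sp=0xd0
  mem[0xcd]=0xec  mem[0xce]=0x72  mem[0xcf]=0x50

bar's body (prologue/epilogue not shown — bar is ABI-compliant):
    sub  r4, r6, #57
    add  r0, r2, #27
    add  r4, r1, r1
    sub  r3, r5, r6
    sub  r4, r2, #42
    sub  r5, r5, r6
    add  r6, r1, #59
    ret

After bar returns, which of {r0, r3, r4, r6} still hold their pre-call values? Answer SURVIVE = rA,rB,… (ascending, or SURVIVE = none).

prologue: push r6 → mem[0xcf]=0x88, sp=0xcf
body[0] sub  r4, r6, #57 → r4=0x4f
body[1] add  r0, r2, #27 → r0=0xd9
body[2] add  r4, r1, r1 → r4=0x2c
body[3] sub  r3, r5, r6 → r3=0xa3
body[4] sub  r4, r2, #42 → r4=0x94
body[5] sub  r5, r5, r6 → r5=0xa3
body[6] add  r6, r1, #59 → r6=0xd1
epilogue: pop r6=0x88, sp=0xd0
r0: caller-saved, written=True
r3: caller-saved, written=True
r4: caller-saved, written=True
r6: callee-saved, written=True

SURVIVE = r3,r6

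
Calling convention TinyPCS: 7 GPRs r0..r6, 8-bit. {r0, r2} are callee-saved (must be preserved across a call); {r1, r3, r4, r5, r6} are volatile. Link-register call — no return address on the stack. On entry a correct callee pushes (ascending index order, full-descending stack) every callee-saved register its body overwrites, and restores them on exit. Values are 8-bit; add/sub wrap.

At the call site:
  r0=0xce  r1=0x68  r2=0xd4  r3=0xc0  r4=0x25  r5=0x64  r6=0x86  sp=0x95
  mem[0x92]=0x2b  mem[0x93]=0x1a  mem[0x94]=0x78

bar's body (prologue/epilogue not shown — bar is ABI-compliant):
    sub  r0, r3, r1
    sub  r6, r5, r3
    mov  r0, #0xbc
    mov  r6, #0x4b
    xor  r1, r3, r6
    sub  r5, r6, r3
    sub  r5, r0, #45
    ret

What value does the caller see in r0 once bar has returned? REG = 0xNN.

prologue: push r0 → mem[0x94]=0xce, sp=0x94
body[0] sub  r0, r3, r1 → r0=0x58
body[1] sub  r6, r5, r3 → r6=0xa4
body[2] mov  r0, #0xbc → r0=0xbc
body[3] mov  r6, #0x4b → r6=0x4b
body[4] xor  r1, r3, r6 → r1=0x8b
body[5] sub  r5, r6, r3 → r5=0x8b
body[6] sub  r5, r0, #45 → r5=0x8f
epilogue: pop r0=0xce, sp=0x95
r0 is callee-saved → restored

REG = 0xce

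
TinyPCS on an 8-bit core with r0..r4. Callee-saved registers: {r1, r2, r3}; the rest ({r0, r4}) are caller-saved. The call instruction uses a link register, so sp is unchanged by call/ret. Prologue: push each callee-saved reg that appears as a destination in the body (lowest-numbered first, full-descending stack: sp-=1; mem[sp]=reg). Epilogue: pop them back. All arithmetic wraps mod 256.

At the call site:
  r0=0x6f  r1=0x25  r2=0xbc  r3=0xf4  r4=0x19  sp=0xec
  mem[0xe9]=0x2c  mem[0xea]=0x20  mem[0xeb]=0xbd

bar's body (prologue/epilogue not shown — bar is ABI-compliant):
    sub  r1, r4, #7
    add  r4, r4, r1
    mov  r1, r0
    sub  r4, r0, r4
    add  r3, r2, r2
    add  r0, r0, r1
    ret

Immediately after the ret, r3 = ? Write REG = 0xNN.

REG = 0xf4

prologue: push r1 -> mem[0xeb]=0x25, sp=0xeb
prologue: push r3 -> mem[0xea]=0xf4, sp=0xea
body[0] sub  r1, r4, #7 -> r1=0x12
body[1] add  r4, r4, r1 -> r4=0x2b
body[2] mov  r1, r0 -> r1=0x6f
body[3] sub  r4, r0, r4 -> r4=0x44
body[4] add  r3, r2, r2 -> r3=0x78
body[5] add  r0, r0, r1 -> r0=0xde
epilogue: pop r3=0xf4, sp=0xeb
epilogue: pop r1=0x25, sp=0xec
r3 is callee-saved -> restored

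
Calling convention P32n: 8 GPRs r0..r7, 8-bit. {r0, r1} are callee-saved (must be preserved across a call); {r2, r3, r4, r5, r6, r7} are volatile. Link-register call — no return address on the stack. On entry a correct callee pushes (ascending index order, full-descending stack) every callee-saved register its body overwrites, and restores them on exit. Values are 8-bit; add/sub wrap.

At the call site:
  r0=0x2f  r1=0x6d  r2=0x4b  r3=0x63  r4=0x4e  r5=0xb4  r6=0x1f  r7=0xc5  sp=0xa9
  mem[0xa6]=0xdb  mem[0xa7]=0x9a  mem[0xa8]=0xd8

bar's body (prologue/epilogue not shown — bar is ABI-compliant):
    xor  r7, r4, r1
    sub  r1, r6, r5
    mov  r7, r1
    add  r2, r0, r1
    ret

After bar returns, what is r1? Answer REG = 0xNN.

prologue: push r1 -> mem[0xa8]=0x6d, sp=0xa8
body[0] xor  r7, r4, r1 -> r7=0x23
body[1] sub  r1, r6, r5 -> r1=0x6b
body[2] mov  r7, r1 -> r7=0x6b
body[3] add  r2, r0, r1 -> r2=0x9a
epilogue: pop r1=0x6d, sp=0xa9
r1 is callee-saved -> restored

REG = 0x6d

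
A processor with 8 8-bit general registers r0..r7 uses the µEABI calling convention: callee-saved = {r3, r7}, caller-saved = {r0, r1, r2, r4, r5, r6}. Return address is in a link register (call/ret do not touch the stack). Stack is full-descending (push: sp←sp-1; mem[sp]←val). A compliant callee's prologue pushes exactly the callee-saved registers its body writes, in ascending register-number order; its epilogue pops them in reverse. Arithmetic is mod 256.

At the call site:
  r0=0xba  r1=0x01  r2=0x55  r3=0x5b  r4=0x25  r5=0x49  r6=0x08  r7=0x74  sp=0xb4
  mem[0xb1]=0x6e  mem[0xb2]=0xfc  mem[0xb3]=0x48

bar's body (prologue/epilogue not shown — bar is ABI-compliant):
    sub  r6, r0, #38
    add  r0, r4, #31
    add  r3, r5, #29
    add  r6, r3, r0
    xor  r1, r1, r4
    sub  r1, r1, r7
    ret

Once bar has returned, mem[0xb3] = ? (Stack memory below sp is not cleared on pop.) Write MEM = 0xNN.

MEM = 0x5b

prologue: push r3 → mem[0xb3]=0x5b, sp=0xb3
body[0] sub  r6, r0, #38 → r6=0x94
body[1] add  r0, r4, #31 → r0=0x44
body[2] add  r3, r5, #29 → r3=0x66
body[3] add  r6, r3, r0 → r6=0xaa
body[4] xor  r1, r1, r4 → r1=0x24
body[5] sub  r1, r1, r7 → r1=0xb0
epilogue: pop r3=0x5b, sp=0xb4
prologue pushed ['r3'] at ['0xb3']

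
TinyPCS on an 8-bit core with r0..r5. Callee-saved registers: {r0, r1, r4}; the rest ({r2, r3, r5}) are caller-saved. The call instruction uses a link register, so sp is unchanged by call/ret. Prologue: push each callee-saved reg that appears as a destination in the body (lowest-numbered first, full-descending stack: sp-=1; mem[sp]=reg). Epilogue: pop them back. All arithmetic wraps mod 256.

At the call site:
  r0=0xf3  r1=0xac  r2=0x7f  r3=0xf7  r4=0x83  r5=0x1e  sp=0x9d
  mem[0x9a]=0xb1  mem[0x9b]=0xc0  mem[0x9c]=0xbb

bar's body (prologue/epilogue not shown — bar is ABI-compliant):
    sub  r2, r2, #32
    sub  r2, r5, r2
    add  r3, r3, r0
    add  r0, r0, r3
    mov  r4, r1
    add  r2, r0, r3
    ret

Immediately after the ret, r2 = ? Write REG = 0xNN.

prologue: push r0 → mem[0x9c]=0xf3, sp=0x9c
prologue: push r4 → mem[0x9b]=0x83, sp=0x9b
body[0] sub  r2, r2, #32 → r2=0x5f
body[1] sub  r2, r5, r2 → r2=0xbf
body[2] add  r3, r3, r0 → r3=0xea
body[3] add  r0, r0, r3 → r0=0xdd
body[4] mov  r4, r1 → r4=0xac
body[5] add  r2, r0, r3 → r2=0xc7
epilogue: pop r4=0x83, sp=0x9c
epilogue: pop r0=0xf3, sp=0x9d
r2 is caller-saved → body value

REG = 0xc7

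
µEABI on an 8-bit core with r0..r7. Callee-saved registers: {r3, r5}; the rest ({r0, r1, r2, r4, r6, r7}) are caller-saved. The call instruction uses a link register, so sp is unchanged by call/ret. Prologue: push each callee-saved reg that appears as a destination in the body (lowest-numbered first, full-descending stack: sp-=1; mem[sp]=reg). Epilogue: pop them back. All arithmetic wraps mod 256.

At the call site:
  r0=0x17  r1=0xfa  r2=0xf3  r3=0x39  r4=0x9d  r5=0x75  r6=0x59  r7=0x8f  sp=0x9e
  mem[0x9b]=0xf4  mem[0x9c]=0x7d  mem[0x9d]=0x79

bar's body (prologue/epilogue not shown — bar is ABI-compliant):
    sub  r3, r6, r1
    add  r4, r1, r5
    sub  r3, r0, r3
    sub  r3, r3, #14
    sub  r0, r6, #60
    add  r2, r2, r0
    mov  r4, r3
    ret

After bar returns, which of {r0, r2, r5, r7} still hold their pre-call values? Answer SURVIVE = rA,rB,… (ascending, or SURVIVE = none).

prologue: push r3 -> mem[0x9d]=0x39, sp=0x9d
body[0] sub  r3, r6, r1 -> r3=0x5f
body[1] add  r4, r1, r5 -> r4=0x6f
body[2] sub  r3, r0, r3 -> r3=0xb8
body[3] sub  r3, r3, #14 -> r3=0xaa
body[4] sub  r0, r6, #60 -> r0=0x1d
body[5] add  r2, r2, r0 -> r2=0x10
body[6] mov  r4, r3 -> r4=0xaa
epilogue: pop r3=0x39, sp=0x9e
r0: caller-saved, written=True
r2: caller-saved, written=True
r5: callee-saved, written=False
r7: caller-saved, written=False

SURVIVE = r5,r7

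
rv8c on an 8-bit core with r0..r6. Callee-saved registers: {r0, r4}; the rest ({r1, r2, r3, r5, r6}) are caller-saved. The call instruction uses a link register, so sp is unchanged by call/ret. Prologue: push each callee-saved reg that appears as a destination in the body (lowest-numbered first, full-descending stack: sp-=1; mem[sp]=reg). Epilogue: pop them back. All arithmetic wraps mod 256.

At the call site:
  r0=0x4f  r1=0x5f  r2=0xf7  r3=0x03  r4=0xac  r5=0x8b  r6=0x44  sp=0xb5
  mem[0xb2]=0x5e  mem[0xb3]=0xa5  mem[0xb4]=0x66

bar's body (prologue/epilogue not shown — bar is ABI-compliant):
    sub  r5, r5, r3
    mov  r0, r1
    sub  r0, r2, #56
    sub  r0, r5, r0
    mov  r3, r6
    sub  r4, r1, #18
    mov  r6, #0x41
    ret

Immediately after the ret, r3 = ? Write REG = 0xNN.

prologue: push r0 → mem[0xb4]=0x4f, sp=0xb4
prologue: push r4 → mem[0xb3]=0xac, sp=0xb3
body[0] sub  r5, r5, r3 → r5=0x88
body[1] mov  r0, r1 → r0=0x5f
body[2] sub  r0, r2, #56 → r0=0xbf
body[3] sub  r0, r5, r0 → r0=0xc9
body[4] mov  r3, r6 → r3=0x44
body[5] sub  r4, r1, #18 → r4=0x4d
body[6] mov  r6, #0x41 → r6=0x41
epilogue: pop r4=0xac, sp=0xb4
epilogue: pop r0=0x4f, sp=0xb5
r3 is caller-saved → body value

REG = 0x44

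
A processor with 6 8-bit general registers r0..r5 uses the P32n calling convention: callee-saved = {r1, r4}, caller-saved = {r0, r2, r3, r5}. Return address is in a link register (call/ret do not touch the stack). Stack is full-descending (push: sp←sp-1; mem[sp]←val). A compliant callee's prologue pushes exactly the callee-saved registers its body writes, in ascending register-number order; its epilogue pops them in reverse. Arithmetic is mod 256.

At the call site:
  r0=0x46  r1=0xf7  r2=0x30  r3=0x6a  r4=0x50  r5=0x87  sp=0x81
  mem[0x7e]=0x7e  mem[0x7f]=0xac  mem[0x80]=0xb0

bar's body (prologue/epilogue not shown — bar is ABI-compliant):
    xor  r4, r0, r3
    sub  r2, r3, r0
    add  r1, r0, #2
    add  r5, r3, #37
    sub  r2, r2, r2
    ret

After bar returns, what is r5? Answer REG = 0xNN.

prologue: push r1 → mem[0x80]=0xf7, sp=0x80
prologue: push r4 → mem[0x7f]=0x50, sp=0x7f
body[0] xor  r4, r0, r3 → r4=0x2c
body[1] sub  r2, r3, r0 → r2=0x24
body[2] add  r1, r0, #2 → r1=0x48
body[3] add  r5, r3, #37 → r5=0x8f
body[4] sub  r2, r2, r2 → r2=0x00
epilogue: pop r4=0x50, sp=0x80
epilogue: pop r1=0xf7, sp=0x81
r5 is caller-saved → body value

REG = 0x8f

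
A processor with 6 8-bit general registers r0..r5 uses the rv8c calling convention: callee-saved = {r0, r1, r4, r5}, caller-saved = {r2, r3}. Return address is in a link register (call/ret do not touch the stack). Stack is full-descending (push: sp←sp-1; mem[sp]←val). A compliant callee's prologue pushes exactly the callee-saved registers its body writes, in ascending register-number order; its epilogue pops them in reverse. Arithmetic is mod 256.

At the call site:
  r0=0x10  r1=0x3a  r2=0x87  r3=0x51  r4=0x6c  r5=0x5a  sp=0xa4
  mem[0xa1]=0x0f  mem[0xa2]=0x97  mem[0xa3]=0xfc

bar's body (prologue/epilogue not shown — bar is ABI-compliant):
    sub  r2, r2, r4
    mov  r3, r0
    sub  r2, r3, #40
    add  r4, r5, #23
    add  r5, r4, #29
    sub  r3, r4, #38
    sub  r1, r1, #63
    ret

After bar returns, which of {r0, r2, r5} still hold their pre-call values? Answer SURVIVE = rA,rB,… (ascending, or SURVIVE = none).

prologue: push r1 -> mem[0xa3]=0x3a, sp=0xa3
prologue: push r4 -> mem[0xa2]=0x6c, sp=0xa2
prologue: push r5 -> mem[0xa1]=0x5a, sp=0xa1
body[0] sub  r2, r2, r4 -> r2=0x1b
body[1] mov  r3, r0 -> r3=0x10
body[2] sub  r2, r3, #40 -> r2=0xe8
body[3] add  r4, r5, #23 -> r4=0x71
body[4] add  r5, r4, #29 -> r5=0x8e
body[5] sub  r3, r4, #38 -> r3=0x4b
body[6] sub  r1, r1, #63 -> r1=0xfb
epilogue: pop r5=0x5a, sp=0xa2
epilogue: pop r4=0x6c, sp=0xa3
epilogue: pop r1=0x3a, sp=0xa4
r0: callee-saved, written=False
r2: caller-saved, written=True
r5: callee-saved, written=True

SURVIVE = r0,r5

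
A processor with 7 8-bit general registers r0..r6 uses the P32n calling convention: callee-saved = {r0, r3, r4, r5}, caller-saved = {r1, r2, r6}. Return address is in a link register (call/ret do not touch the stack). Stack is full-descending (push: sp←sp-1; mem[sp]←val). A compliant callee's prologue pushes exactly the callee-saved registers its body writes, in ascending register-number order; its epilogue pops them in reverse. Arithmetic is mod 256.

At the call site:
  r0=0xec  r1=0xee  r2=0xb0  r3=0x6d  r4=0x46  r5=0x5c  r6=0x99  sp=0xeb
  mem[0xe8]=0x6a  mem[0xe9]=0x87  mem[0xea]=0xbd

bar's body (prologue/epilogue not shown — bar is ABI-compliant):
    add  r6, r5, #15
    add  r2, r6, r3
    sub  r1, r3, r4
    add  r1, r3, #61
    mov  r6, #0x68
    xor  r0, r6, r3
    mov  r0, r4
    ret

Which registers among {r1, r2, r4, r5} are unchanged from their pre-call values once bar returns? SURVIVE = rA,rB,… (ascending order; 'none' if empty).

SURVIVE = r4,r5

prologue: push r0 → mem[0xea]=0xec, sp=0xea
body[0] add  r6, r5, #15 → r6=0x6b
body[1] add  r2, r6, r3 → r2=0xd8
body[2] sub  r1, r3, r4 → r1=0x27
body[3] add  r1, r3, #61 → r1=0xaa
body[4] mov  r6, #0x68 → r6=0x68
body[5] xor  r0, r6, r3 → r0=0x05
body[6] mov  r0, r4 → r0=0x46
epilogue: pop r0=0xec, sp=0xeb
r1: caller-saved, written=True
r2: caller-saved, written=True
r4: callee-saved, written=False
r5: callee-saved, written=False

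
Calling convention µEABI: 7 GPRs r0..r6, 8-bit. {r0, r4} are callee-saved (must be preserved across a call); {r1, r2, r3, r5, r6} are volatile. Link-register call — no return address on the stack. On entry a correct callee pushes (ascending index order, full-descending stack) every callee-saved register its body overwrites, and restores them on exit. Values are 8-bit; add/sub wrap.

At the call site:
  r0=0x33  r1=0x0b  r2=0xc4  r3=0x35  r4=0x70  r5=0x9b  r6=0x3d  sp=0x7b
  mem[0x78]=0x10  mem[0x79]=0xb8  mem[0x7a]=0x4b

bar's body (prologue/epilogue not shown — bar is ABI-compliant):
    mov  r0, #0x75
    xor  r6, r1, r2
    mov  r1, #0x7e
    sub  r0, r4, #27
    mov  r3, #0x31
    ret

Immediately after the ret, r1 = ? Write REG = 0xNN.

REG = 0x7e

prologue: push r0 → mem[0x7a]=0x33, sp=0x7a
body[0] mov  r0, #0x75 → r0=0x75
body[1] xor  r6, r1, r2 → r6=0xcf
body[2] mov  r1, #0x7e → r1=0x7e
body[3] sub  r0, r4, #27 → r0=0x55
body[4] mov  r3, #0x31 → r3=0x31
epilogue: pop r0=0x33, sp=0x7b
r1 is caller-saved → body value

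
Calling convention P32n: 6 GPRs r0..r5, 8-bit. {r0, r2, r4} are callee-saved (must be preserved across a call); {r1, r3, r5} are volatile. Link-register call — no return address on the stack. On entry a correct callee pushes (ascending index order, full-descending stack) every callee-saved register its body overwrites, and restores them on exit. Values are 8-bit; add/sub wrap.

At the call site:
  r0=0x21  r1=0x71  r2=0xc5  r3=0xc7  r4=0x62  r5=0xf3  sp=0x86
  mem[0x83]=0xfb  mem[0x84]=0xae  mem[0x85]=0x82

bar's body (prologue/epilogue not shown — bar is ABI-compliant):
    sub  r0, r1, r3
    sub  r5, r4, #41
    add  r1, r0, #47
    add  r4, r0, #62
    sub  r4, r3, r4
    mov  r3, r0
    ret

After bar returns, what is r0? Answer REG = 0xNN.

REG = 0x21

prologue: push r0 -> mem[0x85]=0x21, sp=0x85
prologue: push r4 -> mem[0x84]=0x62, sp=0x84
body[0] sub  r0, r1, r3 -> r0=0xaa
body[1] sub  r5, r4, #41 -> r5=0x39
body[2] add  r1, r0, #47 -> r1=0xd9
body[3] add  r4, r0, #62 -> r4=0xe8
body[4] sub  r4, r3, r4 -> r4=0xdf
body[5] mov  r3, r0 -> r3=0xaa
epilogue: pop r4=0x62, sp=0x85
epilogue: pop r0=0x21, sp=0x86
r0 is callee-saved -> restored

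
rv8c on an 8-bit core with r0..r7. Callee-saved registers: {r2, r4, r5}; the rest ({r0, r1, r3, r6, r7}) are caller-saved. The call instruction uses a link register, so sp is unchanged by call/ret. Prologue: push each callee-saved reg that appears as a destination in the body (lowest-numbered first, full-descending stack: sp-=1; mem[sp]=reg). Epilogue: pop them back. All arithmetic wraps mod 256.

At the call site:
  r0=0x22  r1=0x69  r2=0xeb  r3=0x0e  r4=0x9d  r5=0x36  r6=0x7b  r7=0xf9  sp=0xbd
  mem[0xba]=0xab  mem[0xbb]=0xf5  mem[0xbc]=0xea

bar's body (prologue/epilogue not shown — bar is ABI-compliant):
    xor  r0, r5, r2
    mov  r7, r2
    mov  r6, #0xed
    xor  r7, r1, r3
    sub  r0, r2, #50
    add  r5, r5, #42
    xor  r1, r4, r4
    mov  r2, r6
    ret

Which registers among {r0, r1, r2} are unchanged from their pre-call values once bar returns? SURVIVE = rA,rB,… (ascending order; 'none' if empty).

SURVIVE = r2

prologue: push r2 → mem[0xbc]=0xeb, sp=0xbc
prologue: push r5 → mem[0xbb]=0x36, sp=0xbb
body[0] xor  r0, r5, r2 → r0=0xdd
body[1] mov  r7, r2 → r7=0xeb
body[2] mov  r6, #0xed → r6=0xed
body[3] xor  r7, r1, r3 → r7=0x67
body[4] sub  r0, r2, #50 → r0=0xb9
body[5] add  r5, r5, #42 → r5=0x60
body[6] xor  r1, r4, r4 → r1=0x00
body[7] mov  r2, r6 → r2=0xed
epilogue: pop r5=0x36, sp=0xbc
epilogue: pop r2=0xeb, sp=0xbd
r0: caller-saved, written=True
r1: caller-saved, written=True
r2: callee-saved, written=True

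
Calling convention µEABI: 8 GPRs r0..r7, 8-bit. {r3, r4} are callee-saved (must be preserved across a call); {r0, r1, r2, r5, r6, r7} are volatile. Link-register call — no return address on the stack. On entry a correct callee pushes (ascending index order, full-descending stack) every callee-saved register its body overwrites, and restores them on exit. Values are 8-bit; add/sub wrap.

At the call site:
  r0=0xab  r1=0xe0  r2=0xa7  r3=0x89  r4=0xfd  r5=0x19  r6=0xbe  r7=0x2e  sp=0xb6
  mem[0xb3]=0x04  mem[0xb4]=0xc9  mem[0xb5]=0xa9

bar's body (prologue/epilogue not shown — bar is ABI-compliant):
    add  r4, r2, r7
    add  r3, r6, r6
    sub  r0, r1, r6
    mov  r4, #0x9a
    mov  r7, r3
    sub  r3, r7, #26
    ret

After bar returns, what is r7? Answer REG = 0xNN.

prologue: push r3 → mem[0xb5]=0x89, sp=0xb5
prologue: push r4 → mem[0xb4]=0xfd, sp=0xb4
body[0] add  r4, r2, r7 → r4=0xd5
body[1] add  r3, r6, r6 → r3=0x7c
body[2] sub  r0, r1, r6 → r0=0x22
body[3] mov  r4, #0x9a → r4=0x9a
body[4] mov  r7, r3 → r7=0x7c
body[5] sub  r3, r7, #26 → r3=0x62
epilogue: pop r4=0xfd, sp=0xb5
epilogue: pop r3=0x89, sp=0xb6
r7 is caller-saved → body value

REG = 0x7c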